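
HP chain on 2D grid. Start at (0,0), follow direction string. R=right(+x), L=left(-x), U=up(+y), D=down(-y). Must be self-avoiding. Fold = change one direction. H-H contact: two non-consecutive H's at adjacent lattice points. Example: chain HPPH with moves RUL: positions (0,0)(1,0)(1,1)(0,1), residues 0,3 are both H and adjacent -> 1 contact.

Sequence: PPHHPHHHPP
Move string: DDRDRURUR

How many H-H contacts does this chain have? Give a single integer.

Answer: 1

Derivation:
Positions: [(0, 0), (0, -1), (0, -2), (1, -2), (1, -3), (2, -3), (2, -2), (3, -2), (3, -1), (4, -1)]
H-H contact: residue 3 @(1,-2) - residue 6 @(2, -2)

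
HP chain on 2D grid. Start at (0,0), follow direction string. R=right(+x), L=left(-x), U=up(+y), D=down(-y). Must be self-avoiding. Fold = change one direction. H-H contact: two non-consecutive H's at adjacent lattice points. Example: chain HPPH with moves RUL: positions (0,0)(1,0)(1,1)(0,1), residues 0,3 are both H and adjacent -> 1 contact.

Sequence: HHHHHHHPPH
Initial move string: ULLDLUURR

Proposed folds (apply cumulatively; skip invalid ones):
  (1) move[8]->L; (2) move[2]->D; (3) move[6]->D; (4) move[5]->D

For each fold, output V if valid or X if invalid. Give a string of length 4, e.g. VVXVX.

Answer: XXXX

Derivation:
Initial: ULLDLUURR -> [(0, 0), (0, 1), (-1, 1), (-2, 1), (-2, 0), (-3, 0), (-3, 1), (-3, 2), (-2, 2), (-1, 2)]
Fold 1: move[8]->L => ULLDLUURL INVALID (collision), skipped
Fold 2: move[2]->D => ULDDLUURR INVALID (collision), skipped
Fold 3: move[6]->D => ULLDLUDRR INVALID (collision), skipped
Fold 4: move[5]->D => ULLDLDURR INVALID (collision), skipped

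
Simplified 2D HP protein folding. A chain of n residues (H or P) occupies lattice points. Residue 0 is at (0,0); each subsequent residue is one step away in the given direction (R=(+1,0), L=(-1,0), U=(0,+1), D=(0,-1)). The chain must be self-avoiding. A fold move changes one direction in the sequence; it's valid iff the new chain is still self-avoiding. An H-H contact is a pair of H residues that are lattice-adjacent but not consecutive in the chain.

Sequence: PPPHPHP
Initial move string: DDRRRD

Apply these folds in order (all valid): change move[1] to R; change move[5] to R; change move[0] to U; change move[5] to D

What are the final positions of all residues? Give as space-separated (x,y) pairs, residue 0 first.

Answer: (0,0) (0,1) (1,1) (2,1) (3,1) (4,1) (4,0)

Derivation:
Initial moves: DDRRRD
Fold: move[1]->R => DRRRRD (positions: [(0, 0), (0, -1), (1, -1), (2, -1), (3, -1), (4, -1), (4, -2)])
Fold: move[5]->R => DRRRRR (positions: [(0, 0), (0, -1), (1, -1), (2, -1), (3, -1), (4, -1), (5, -1)])
Fold: move[0]->U => URRRRR (positions: [(0, 0), (0, 1), (1, 1), (2, 1), (3, 1), (4, 1), (5, 1)])
Fold: move[5]->D => URRRRD (positions: [(0, 0), (0, 1), (1, 1), (2, 1), (3, 1), (4, 1), (4, 0)])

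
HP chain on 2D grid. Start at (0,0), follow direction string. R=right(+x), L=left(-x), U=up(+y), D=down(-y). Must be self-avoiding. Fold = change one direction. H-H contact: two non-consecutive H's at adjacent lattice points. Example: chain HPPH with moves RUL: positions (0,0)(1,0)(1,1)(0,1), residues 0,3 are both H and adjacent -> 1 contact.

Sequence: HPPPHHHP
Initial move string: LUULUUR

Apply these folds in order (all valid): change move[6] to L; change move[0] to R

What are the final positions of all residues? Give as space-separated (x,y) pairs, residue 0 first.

Initial moves: LUULUUR
Fold: move[6]->L => LUULUUL (positions: [(0, 0), (-1, 0), (-1, 1), (-1, 2), (-2, 2), (-2, 3), (-2, 4), (-3, 4)])
Fold: move[0]->R => RUULUUL (positions: [(0, 0), (1, 0), (1, 1), (1, 2), (0, 2), (0, 3), (0, 4), (-1, 4)])

Answer: (0,0) (1,0) (1,1) (1,2) (0,2) (0,3) (0,4) (-1,4)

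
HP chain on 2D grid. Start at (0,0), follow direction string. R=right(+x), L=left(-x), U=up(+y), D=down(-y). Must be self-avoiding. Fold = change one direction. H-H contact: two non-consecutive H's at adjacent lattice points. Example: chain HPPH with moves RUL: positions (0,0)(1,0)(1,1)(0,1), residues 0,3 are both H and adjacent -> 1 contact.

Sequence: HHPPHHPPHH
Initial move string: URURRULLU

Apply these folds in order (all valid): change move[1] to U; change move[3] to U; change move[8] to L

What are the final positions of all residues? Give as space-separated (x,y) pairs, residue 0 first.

Answer: (0,0) (0,1) (0,2) (0,3) (0,4) (1,4) (1,5) (0,5) (-1,5) (-2,5)

Derivation:
Initial moves: URURRULLU
Fold: move[1]->U => UUURRULLU (positions: [(0, 0), (0, 1), (0, 2), (0, 3), (1, 3), (2, 3), (2, 4), (1, 4), (0, 4), (0, 5)])
Fold: move[3]->U => UUUURULLU (positions: [(0, 0), (0, 1), (0, 2), (0, 3), (0, 4), (1, 4), (1, 5), (0, 5), (-1, 5), (-1, 6)])
Fold: move[8]->L => UUUURULLL (positions: [(0, 0), (0, 1), (0, 2), (0, 3), (0, 4), (1, 4), (1, 5), (0, 5), (-1, 5), (-2, 5)])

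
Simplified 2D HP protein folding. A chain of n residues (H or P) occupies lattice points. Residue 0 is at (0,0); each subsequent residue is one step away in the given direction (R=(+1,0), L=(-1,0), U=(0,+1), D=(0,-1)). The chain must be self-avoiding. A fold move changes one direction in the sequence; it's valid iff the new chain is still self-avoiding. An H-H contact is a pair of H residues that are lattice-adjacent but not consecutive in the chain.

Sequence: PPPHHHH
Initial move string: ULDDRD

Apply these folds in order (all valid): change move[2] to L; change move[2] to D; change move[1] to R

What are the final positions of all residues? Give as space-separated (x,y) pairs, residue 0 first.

Initial moves: ULDDRD
Fold: move[2]->L => ULLDRD (positions: [(0, 0), (0, 1), (-1, 1), (-2, 1), (-2, 0), (-1, 0), (-1, -1)])
Fold: move[2]->D => ULDDRD (positions: [(0, 0), (0, 1), (-1, 1), (-1, 0), (-1, -1), (0, -1), (0, -2)])
Fold: move[1]->R => URDDRD (positions: [(0, 0), (0, 1), (1, 1), (1, 0), (1, -1), (2, -1), (2, -2)])

Answer: (0,0) (0,1) (1,1) (1,0) (1,-1) (2,-1) (2,-2)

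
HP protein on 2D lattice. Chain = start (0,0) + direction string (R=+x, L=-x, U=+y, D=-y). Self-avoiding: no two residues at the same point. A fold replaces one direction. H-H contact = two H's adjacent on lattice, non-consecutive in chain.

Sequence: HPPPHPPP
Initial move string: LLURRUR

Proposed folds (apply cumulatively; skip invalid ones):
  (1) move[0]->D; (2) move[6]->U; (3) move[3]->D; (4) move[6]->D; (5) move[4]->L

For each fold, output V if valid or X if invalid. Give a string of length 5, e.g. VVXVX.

Answer: XVXXX

Derivation:
Initial: LLURRUR -> [(0, 0), (-1, 0), (-2, 0), (-2, 1), (-1, 1), (0, 1), (0, 2), (1, 2)]
Fold 1: move[0]->D => DLURRUR INVALID (collision), skipped
Fold 2: move[6]->U => LLURRUU VALID
Fold 3: move[3]->D => LLUDRUU INVALID (collision), skipped
Fold 4: move[6]->D => LLURRUD INVALID (collision), skipped
Fold 5: move[4]->L => LLURLUU INVALID (collision), skipped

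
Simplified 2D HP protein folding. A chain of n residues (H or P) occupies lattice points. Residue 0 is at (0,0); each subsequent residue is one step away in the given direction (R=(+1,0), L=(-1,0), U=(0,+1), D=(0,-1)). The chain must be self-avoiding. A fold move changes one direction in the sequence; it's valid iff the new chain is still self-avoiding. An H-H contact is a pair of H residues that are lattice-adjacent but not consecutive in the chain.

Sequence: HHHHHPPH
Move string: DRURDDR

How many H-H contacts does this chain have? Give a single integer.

Answer: 1

Derivation:
Positions: [(0, 0), (0, -1), (1, -1), (1, 0), (2, 0), (2, -1), (2, -2), (3, -2)]
H-H contact: residue 0 @(0,0) - residue 3 @(1, 0)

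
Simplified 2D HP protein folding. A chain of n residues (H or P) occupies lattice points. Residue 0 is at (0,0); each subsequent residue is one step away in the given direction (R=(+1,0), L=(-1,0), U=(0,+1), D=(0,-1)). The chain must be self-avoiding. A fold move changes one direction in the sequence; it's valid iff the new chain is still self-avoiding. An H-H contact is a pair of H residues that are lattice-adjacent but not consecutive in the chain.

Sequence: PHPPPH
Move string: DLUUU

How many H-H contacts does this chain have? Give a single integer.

Positions: [(0, 0), (0, -1), (-1, -1), (-1, 0), (-1, 1), (-1, 2)]
No H-H contacts found.

Answer: 0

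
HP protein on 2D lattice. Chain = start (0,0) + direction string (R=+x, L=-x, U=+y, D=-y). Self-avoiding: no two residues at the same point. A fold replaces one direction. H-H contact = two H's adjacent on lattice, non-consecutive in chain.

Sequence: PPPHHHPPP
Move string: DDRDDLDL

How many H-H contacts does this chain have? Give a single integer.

Answer: 0

Derivation:
Positions: [(0, 0), (0, -1), (0, -2), (1, -2), (1, -3), (1, -4), (0, -4), (0, -5), (-1, -5)]
No H-H contacts found.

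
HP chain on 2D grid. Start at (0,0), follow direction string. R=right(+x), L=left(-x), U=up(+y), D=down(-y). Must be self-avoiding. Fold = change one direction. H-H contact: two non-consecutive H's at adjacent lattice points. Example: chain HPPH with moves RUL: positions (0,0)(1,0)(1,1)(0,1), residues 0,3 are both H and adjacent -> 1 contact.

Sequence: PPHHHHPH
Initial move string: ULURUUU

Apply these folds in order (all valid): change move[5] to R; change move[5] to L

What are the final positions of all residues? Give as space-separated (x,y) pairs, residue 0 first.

Initial moves: ULURUUU
Fold: move[5]->R => ULURURU (positions: [(0, 0), (0, 1), (-1, 1), (-1, 2), (0, 2), (0, 3), (1, 3), (1, 4)])
Fold: move[5]->L => ULURULU (positions: [(0, 0), (0, 1), (-1, 1), (-1, 2), (0, 2), (0, 3), (-1, 3), (-1, 4)])

Answer: (0,0) (0,1) (-1,1) (-1,2) (0,2) (0,3) (-1,3) (-1,4)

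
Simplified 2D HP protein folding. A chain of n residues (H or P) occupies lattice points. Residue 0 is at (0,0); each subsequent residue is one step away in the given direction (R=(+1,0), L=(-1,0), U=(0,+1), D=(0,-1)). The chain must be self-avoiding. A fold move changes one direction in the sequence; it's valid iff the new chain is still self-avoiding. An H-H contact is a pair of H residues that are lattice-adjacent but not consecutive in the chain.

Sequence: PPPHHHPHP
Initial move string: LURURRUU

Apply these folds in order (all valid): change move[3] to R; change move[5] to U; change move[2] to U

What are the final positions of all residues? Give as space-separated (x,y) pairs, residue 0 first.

Answer: (0,0) (-1,0) (-1,1) (-1,2) (0,2) (1,2) (1,3) (1,4) (1,5)

Derivation:
Initial moves: LURURRUU
Fold: move[3]->R => LURRRRUU (positions: [(0, 0), (-1, 0), (-1, 1), (0, 1), (1, 1), (2, 1), (3, 1), (3, 2), (3, 3)])
Fold: move[5]->U => LURRRUUU (positions: [(0, 0), (-1, 0), (-1, 1), (0, 1), (1, 1), (2, 1), (2, 2), (2, 3), (2, 4)])
Fold: move[2]->U => LUURRUUU (positions: [(0, 0), (-1, 0), (-1, 1), (-1, 2), (0, 2), (1, 2), (1, 3), (1, 4), (1, 5)])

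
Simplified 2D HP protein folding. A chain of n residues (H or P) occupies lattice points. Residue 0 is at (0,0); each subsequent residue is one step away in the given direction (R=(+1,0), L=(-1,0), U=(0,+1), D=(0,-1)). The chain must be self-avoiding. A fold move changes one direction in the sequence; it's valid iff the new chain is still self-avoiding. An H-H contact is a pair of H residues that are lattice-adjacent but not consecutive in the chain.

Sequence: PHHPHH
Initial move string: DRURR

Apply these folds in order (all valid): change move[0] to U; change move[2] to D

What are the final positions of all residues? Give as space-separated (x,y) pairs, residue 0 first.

Answer: (0,0) (0,1) (1,1) (1,0) (2,0) (3,0)

Derivation:
Initial moves: DRURR
Fold: move[0]->U => URURR (positions: [(0, 0), (0, 1), (1, 1), (1, 2), (2, 2), (3, 2)])
Fold: move[2]->D => URDRR (positions: [(0, 0), (0, 1), (1, 1), (1, 0), (2, 0), (3, 0)])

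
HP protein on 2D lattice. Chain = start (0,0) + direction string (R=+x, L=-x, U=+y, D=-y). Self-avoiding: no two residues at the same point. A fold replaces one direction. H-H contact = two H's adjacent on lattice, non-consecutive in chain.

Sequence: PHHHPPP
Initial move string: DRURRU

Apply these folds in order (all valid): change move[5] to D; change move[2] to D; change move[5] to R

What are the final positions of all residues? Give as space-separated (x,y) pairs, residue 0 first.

Initial moves: DRURRU
Fold: move[5]->D => DRURRD (positions: [(0, 0), (0, -1), (1, -1), (1, 0), (2, 0), (3, 0), (3, -1)])
Fold: move[2]->D => DRDRRD (positions: [(0, 0), (0, -1), (1, -1), (1, -2), (2, -2), (3, -2), (3, -3)])
Fold: move[5]->R => DRDRRR (positions: [(0, 0), (0, -1), (1, -1), (1, -2), (2, -2), (3, -2), (4, -2)])

Answer: (0,0) (0,-1) (1,-1) (1,-2) (2,-2) (3,-2) (4,-2)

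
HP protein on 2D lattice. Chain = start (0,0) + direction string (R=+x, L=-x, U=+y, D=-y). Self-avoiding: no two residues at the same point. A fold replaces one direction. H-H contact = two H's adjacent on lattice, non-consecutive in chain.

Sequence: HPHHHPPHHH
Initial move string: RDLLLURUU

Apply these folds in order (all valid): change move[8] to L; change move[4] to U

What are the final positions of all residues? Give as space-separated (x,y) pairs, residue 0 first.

Initial moves: RDLLLURUU
Fold: move[8]->L => RDLLLURUL (positions: [(0, 0), (1, 0), (1, -1), (0, -1), (-1, -1), (-2, -1), (-2, 0), (-1, 0), (-1, 1), (-2, 1)])
Fold: move[4]->U => RDLLUURUL (positions: [(0, 0), (1, 0), (1, -1), (0, -1), (-1, -1), (-1, 0), (-1, 1), (0, 1), (0, 2), (-1, 2)])

Answer: (0,0) (1,0) (1,-1) (0,-1) (-1,-1) (-1,0) (-1,1) (0,1) (0,2) (-1,2)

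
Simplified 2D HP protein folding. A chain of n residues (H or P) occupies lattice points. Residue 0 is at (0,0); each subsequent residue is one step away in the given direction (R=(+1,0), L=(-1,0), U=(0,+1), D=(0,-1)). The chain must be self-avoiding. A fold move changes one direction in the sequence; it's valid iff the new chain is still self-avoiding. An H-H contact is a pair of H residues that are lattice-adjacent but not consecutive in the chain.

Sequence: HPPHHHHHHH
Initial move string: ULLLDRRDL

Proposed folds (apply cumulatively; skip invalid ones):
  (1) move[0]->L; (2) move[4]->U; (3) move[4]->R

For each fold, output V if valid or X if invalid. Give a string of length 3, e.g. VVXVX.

Answer: VXX

Derivation:
Initial: ULLLDRRDL -> [(0, 0), (0, 1), (-1, 1), (-2, 1), (-3, 1), (-3, 0), (-2, 0), (-1, 0), (-1, -1), (-2, -1)]
Fold 1: move[0]->L => LLLLDRRDL VALID
Fold 2: move[4]->U => LLLLURRDL INVALID (collision), skipped
Fold 3: move[4]->R => LLLLRRRDL INVALID (collision), skipped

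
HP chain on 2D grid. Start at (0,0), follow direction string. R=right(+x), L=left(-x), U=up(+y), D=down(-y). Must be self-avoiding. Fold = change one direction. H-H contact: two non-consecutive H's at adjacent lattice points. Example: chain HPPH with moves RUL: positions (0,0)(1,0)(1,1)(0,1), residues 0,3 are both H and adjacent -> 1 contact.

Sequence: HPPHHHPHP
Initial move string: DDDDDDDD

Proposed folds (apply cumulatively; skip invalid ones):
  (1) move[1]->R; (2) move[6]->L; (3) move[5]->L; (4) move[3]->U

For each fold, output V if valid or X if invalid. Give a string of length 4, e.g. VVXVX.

Answer: VVVX

Derivation:
Initial: DDDDDDDD -> [(0, 0), (0, -1), (0, -2), (0, -3), (0, -4), (0, -5), (0, -6), (0, -7), (0, -8)]
Fold 1: move[1]->R => DRDDDDDD VALID
Fold 2: move[6]->L => DRDDDDLD VALID
Fold 3: move[5]->L => DRDDDLLD VALID
Fold 4: move[3]->U => DRDUDLLD INVALID (collision), skipped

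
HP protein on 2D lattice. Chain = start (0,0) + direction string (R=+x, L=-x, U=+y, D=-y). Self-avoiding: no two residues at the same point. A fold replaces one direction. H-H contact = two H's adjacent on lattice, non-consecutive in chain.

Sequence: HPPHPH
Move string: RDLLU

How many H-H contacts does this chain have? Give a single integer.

Positions: [(0, 0), (1, 0), (1, -1), (0, -1), (-1, -1), (-1, 0)]
H-H contact: residue 0 @(0,0) - residue 5 @(-1, 0)
H-H contact: residue 0 @(0,0) - residue 3 @(0, -1)

Answer: 2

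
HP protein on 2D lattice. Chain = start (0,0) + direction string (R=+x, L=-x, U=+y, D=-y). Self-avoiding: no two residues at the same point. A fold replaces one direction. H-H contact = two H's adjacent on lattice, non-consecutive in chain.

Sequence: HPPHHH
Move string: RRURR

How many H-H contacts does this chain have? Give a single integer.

Positions: [(0, 0), (1, 0), (2, 0), (2, 1), (3, 1), (4, 1)]
No H-H contacts found.

Answer: 0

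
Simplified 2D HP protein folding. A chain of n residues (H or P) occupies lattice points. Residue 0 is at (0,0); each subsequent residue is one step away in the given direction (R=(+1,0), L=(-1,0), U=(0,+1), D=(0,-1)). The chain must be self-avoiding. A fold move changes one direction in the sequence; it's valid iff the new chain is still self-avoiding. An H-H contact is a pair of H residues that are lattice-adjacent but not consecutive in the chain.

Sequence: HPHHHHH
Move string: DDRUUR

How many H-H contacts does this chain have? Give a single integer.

Answer: 1

Derivation:
Positions: [(0, 0), (0, -1), (0, -2), (1, -2), (1, -1), (1, 0), (2, 0)]
H-H contact: residue 0 @(0,0) - residue 5 @(1, 0)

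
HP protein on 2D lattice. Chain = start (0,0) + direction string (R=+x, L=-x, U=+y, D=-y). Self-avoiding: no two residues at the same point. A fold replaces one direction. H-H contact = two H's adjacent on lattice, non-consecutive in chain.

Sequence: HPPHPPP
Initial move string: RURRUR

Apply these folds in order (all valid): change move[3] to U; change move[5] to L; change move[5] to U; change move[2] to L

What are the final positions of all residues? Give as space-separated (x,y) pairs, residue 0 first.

Answer: (0,0) (1,0) (1,1) (0,1) (0,2) (0,3) (0,4)

Derivation:
Initial moves: RURRUR
Fold: move[3]->U => RURUUR (positions: [(0, 0), (1, 0), (1, 1), (2, 1), (2, 2), (2, 3), (3, 3)])
Fold: move[5]->L => RURUUL (positions: [(0, 0), (1, 0), (1, 1), (2, 1), (2, 2), (2, 3), (1, 3)])
Fold: move[5]->U => RURUUU (positions: [(0, 0), (1, 0), (1, 1), (2, 1), (2, 2), (2, 3), (2, 4)])
Fold: move[2]->L => RULUUU (positions: [(0, 0), (1, 0), (1, 1), (0, 1), (0, 2), (0, 3), (0, 4)])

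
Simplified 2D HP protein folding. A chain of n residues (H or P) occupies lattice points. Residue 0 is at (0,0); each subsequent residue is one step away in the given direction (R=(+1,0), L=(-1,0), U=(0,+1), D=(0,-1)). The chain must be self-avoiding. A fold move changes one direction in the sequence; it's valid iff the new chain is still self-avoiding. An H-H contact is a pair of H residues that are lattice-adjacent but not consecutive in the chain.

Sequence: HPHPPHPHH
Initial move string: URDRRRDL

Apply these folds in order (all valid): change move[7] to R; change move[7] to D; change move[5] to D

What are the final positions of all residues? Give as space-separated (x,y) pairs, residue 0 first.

Initial moves: URDRRRDL
Fold: move[7]->R => URDRRRDR (positions: [(0, 0), (0, 1), (1, 1), (1, 0), (2, 0), (3, 0), (4, 0), (4, -1), (5, -1)])
Fold: move[7]->D => URDRRRDD (positions: [(0, 0), (0, 1), (1, 1), (1, 0), (2, 0), (3, 0), (4, 0), (4, -1), (4, -2)])
Fold: move[5]->D => URDRRDDD (positions: [(0, 0), (0, 1), (1, 1), (1, 0), (2, 0), (3, 0), (3, -1), (3, -2), (3, -3)])

Answer: (0,0) (0,1) (1,1) (1,0) (2,0) (3,0) (3,-1) (3,-2) (3,-3)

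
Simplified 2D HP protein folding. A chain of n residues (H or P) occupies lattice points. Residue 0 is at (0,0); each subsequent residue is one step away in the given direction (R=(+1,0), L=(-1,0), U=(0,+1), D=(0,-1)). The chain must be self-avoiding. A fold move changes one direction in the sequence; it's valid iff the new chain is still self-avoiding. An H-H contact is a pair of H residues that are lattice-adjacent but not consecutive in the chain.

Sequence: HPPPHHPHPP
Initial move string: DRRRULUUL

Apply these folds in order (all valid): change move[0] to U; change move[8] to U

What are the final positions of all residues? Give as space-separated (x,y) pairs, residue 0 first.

Answer: (0,0) (0,1) (1,1) (2,1) (3,1) (3,2) (2,2) (2,3) (2,4) (2,5)

Derivation:
Initial moves: DRRRULUUL
Fold: move[0]->U => URRRULUUL (positions: [(0, 0), (0, 1), (1, 1), (2, 1), (3, 1), (3, 2), (2, 2), (2, 3), (2, 4), (1, 4)])
Fold: move[8]->U => URRRULUUU (positions: [(0, 0), (0, 1), (1, 1), (2, 1), (3, 1), (3, 2), (2, 2), (2, 3), (2, 4), (2, 5)])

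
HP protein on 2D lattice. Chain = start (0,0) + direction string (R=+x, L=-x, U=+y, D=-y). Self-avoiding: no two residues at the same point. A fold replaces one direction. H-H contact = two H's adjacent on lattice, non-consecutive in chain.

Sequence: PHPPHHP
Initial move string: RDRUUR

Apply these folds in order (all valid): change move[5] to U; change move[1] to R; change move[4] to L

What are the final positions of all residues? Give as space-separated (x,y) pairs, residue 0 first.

Initial moves: RDRUUR
Fold: move[5]->U => RDRUUU (positions: [(0, 0), (1, 0), (1, -1), (2, -1), (2, 0), (2, 1), (2, 2)])
Fold: move[1]->R => RRRUUU (positions: [(0, 0), (1, 0), (2, 0), (3, 0), (3, 1), (3, 2), (3, 3)])
Fold: move[4]->L => RRRULU (positions: [(0, 0), (1, 0), (2, 0), (3, 0), (3, 1), (2, 1), (2, 2)])

Answer: (0,0) (1,0) (2,0) (3,0) (3,1) (2,1) (2,2)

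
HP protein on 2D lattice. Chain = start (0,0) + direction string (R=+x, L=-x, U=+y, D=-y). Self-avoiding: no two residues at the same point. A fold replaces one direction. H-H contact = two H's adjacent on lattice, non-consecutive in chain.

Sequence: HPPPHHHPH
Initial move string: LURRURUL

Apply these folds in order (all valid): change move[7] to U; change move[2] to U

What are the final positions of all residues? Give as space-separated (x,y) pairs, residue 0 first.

Initial moves: LURRURUL
Fold: move[7]->U => LURRURUU (positions: [(0, 0), (-1, 0), (-1, 1), (0, 1), (1, 1), (1, 2), (2, 2), (2, 3), (2, 4)])
Fold: move[2]->U => LUURURUU (positions: [(0, 0), (-1, 0), (-1, 1), (-1, 2), (0, 2), (0, 3), (1, 3), (1, 4), (1, 5)])

Answer: (0,0) (-1,0) (-1,1) (-1,2) (0,2) (0,3) (1,3) (1,4) (1,5)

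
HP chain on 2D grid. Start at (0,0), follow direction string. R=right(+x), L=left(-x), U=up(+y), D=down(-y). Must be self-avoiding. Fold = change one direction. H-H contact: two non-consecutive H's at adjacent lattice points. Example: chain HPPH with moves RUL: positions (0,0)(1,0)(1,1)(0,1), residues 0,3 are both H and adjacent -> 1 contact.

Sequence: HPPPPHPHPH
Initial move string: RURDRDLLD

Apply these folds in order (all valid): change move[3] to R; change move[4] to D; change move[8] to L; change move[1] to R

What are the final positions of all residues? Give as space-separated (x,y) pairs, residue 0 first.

Initial moves: RURDRDLLD
Fold: move[3]->R => RURRRDLLD (positions: [(0, 0), (1, 0), (1, 1), (2, 1), (3, 1), (4, 1), (4, 0), (3, 0), (2, 0), (2, -1)])
Fold: move[4]->D => RURRDDLLD (positions: [(0, 0), (1, 0), (1, 1), (2, 1), (3, 1), (3, 0), (3, -1), (2, -1), (1, -1), (1, -2)])
Fold: move[8]->L => RURRDDLLL (positions: [(0, 0), (1, 0), (1, 1), (2, 1), (3, 1), (3, 0), (3, -1), (2, -1), (1, -1), (0, -1)])
Fold: move[1]->R => RRRRDDLLL (positions: [(0, 0), (1, 0), (2, 0), (3, 0), (4, 0), (4, -1), (4, -2), (3, -2), (2, -2), (1, -2)])

Answer: (0,0) (1,0) (2,0) (3,0) (4,0) (4,-1) (4,-2) (3,-2) (2,-2) (1,-2)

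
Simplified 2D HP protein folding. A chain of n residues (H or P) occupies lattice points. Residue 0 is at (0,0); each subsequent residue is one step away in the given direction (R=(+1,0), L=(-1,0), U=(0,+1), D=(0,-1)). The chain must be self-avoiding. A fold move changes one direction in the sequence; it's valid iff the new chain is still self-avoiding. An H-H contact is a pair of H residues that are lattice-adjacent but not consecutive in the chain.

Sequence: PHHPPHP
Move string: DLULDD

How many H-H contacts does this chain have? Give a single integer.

Positions: [(0, 0), (0, -1), (-1, -1), (-1, 0), (-2, 0), (-2, -1), (-2, -2)]
H-H contact: residue 2 @(-1,-1) - residue 5 @(-2, -1)

Answer: 1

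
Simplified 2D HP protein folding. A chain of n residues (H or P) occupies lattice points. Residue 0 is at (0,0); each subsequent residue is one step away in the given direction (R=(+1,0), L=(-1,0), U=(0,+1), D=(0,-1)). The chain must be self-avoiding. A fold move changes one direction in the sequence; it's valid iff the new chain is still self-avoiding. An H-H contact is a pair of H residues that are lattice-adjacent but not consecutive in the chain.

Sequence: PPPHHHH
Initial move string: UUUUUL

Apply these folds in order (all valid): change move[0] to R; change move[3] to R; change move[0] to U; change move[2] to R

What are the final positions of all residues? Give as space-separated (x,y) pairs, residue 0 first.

Initial moves: UUUUUL
Fold: move[0]->R => RUUUUL (positions: [(0, 0), (1, 0), (1, 1), (1, 2), (1, 3), (1, 4), (0, 4)])
Fold: move[3]->R => RUURUL (positions: [(0, 0), (1, 0), (1, 1), (1, 2), (2, 2), (2, 3), (1, 3)])
Fold: move[0]->U => UUURUL (positions: [(0, 0), (0, 1), (0, 2), (0, 3), (1, 3), (1, 4), (0, 4)])
Fold: move[2]->R => UURRUL (positions: [(0, 0), (0, 1), (0, 2), (1, 2), (2, 2), (2, 3), (1, 3)])

Answer: (0,0) (0,1) (0,2) (1,2) (2,2) (2,3) (1,3)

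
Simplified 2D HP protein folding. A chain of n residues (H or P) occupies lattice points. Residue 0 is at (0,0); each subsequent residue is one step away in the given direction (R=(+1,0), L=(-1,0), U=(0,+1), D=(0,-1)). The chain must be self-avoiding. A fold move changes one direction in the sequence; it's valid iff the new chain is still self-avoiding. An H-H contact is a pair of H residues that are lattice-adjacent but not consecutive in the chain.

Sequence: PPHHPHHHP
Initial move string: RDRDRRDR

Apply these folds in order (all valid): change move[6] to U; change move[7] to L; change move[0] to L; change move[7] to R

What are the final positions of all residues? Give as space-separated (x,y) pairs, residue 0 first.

Answer: (0,0) (-1,0) (-1,-1) (0,-1) (0,-2) (1,-2) (2,-2) (2,-1) (3,-1)

Derivation:
Initial moves: RDRDRRDR
Fold: move[6]->U => RDRDRRUR (positions: [(0, 0), (1, 0), (1, -1), (2, -1), (2, -2), (3, -2), (4, -2), (4, -1), (5, -1)])
Fold: move[7]->L => RDRDRRUL (positions: [(0, 0), (1, 0), (1, -1), (2, -1), (2, -2), (3, -2), (4, -2), (4, -1), (3, -1)])
Fold: move[0]->L => LDRDRRUL (positions: [(0, 0), (-1, 0), (-1, -1), (0, -1), (0, -2), (1, -2), (2, -2), (2, -1), (1, -1)])
Fold: move[7]->R => LDRDRRUR (positions: [(0, 0), (-1, 0), (-1, -1), (0, -1), (0, -2), (1, -2), (2, -2), (2, -1), (3, -1)])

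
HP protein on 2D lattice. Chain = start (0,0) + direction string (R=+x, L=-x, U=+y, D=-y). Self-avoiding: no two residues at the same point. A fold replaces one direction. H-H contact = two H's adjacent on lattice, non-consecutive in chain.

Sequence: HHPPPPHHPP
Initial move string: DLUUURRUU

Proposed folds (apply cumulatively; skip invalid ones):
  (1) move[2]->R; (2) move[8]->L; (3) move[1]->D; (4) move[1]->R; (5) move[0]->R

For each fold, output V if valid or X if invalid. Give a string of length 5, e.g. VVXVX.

Answer: XVXVV

Derivation:
Initial: DLUUURRUU -> [(0, 0), (0, -1), (-1, -1), (-1, 0), (-1, 1), (-1, 2), (0, 2), (1, 2), (1, 3), (1, 4)]
Fold 1: move[2]->R => DLRUURRUU INVALID (collision), skipped
Fold 2: move[8]->L => DLUUURRUL VALID
Fold 3: move[1]->D => DDUUURRUL INVALID (collision), skipped
Fold 4: move[1]->R => DRUUURRUL VALID
Fold 5: move[0]->R => RRUUURRUL VALID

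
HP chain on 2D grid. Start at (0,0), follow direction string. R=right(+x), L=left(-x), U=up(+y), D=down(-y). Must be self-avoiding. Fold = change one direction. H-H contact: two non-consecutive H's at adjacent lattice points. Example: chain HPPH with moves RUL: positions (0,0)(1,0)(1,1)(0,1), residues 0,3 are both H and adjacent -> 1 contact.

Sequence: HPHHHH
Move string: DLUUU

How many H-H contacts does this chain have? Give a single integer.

Positions: [(0, 0), (0, -1), (-1, -1), (-1, 0), (-1, 1), (-1, 2)]
H-H contact: residue 0 @(0,0) - residue 3 @(-1, 0)

Answer: 1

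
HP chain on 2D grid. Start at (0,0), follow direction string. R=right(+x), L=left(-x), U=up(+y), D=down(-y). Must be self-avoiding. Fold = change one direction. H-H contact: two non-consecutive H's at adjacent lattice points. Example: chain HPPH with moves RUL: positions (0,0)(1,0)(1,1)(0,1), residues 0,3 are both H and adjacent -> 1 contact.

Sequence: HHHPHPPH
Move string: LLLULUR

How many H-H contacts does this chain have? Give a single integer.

Answer: 1

Derivation:
Positions: [(0, 0), (-1, 0), (-2, 0), (-3, 0), (-3, 1), (-4, 1), (-4, 2), (-3, 2)]
H-H contact: residue 4 @(-3,1) - residue 7 @(-3, 2)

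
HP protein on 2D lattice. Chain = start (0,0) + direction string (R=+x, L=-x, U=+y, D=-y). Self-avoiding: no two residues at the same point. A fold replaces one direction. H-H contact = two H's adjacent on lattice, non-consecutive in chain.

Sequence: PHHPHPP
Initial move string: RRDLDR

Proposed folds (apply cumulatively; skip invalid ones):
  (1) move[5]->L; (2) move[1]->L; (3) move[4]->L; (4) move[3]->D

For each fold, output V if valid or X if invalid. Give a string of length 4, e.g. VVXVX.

Initial: RRDLDR -> [(0, 0), (1, 0), (2, 0), (2, -1), (1, -1), (1, -2), (2, -2)]
Fold 1: move[5]->L => RRDLDL VALID
Fold 2: move[1]->L => RLDLDL INVALID (collision), skipped
Fold 3: move[4]->L => RRDLLL VALID
Fold 4: move[3]->D => RRDDLL VALID

Answer: VXVV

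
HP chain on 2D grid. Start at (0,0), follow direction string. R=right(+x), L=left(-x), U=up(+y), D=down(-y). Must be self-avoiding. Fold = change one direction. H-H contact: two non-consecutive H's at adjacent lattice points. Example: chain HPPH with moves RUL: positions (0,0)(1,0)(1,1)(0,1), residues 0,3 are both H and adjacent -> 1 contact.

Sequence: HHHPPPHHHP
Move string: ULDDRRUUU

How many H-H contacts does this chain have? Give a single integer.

Answer: 2

Derivation:
Positions: [(0, 0), (0, 1), (-1, 1), (-1, 0), (-1, -1), (0, -1), (1, -1), (1, 0), (1, 1), (1, 2)]
H-H contact: residue 0 @(0,0) - residue 7 @(1, 0)
H-H contact: residue 1 @(0,1) - residue 8 @(1, 1)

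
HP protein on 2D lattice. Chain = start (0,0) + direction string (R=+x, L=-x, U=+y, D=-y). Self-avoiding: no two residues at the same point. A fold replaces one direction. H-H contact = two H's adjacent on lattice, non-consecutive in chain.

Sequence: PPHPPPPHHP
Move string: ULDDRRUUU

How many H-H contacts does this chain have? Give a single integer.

Positions: [(0, 0), (0, 1), (-1, 1), (-1, 0), (-1, -1), (0, -1), (1, -1), (1, 0), (1, 1), (1, 2)]
No H-H contacts found.

Answer: 0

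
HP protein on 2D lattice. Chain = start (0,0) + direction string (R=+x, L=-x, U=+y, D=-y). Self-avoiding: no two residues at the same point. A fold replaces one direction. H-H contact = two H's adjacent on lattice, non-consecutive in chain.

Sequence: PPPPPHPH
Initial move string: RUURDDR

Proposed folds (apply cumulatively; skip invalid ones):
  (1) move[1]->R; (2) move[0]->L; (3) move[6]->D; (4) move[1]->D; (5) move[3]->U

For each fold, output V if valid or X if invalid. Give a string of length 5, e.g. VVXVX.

Initial: RUURDDR -> [(0, 0), (1, 0), (1, 1), (1, 2), (2, 2), (2, 1), (2, 0), (3, 0)]
Fold 1: move[1]->R => RRURDDR VALID
Fold 2: move[0]->L => LRURDDR INVALID (collision), skipped
Fold 3: move[6]->D => RRURDDD VALID
Fold 4: move[1]->D => RDURDDD INVALID (collision), skipped
Fold 5: move[3]->U => RRUUDDD INVALID (collision), skipped

Answer: VXVXX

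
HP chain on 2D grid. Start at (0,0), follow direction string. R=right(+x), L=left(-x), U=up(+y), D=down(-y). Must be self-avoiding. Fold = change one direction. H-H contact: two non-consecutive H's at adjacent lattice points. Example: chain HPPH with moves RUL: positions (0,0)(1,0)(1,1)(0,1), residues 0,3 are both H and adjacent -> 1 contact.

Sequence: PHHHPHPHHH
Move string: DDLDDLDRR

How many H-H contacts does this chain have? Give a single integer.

Answer: 1

Derivation:
Positions: [(0, 0), (0, -1), (0, -2), (-1, -2), (-1, -3), (-1, -4), (-2, -4), (-2, -5), (-1, -5), (0, -5)]
H-H contact: residue 5 @(-1,-4) - residue 8 @(-1, -5)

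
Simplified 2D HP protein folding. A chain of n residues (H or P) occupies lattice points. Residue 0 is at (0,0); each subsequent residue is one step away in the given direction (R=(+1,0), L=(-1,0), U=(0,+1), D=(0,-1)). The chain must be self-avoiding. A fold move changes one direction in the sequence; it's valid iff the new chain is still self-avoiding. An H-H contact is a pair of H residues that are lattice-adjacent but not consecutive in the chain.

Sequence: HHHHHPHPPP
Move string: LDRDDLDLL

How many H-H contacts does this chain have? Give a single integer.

Answer: 1

Derivation:
Positions: [(0, 0), (-1, 0), (-1, -1), (0, -1), (0, -2), (0, -3), (-1, -3), (-1, -4), (-2, -4), (-3, -4)]
H-H contact: residue 0 @(0,0) - residue 3 @(0, -1)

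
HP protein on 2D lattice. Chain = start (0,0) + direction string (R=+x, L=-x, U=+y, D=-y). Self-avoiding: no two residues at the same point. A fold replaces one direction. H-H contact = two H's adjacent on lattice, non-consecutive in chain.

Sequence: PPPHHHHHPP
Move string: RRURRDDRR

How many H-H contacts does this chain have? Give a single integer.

Positions: [(0, 0), (1, 0), (2, 0), (2, 1), (3, 1), (4, 1), (4, 0), (4, -1), (5, -1), (6, -1)]
No H-H contacts found.

Answer: 0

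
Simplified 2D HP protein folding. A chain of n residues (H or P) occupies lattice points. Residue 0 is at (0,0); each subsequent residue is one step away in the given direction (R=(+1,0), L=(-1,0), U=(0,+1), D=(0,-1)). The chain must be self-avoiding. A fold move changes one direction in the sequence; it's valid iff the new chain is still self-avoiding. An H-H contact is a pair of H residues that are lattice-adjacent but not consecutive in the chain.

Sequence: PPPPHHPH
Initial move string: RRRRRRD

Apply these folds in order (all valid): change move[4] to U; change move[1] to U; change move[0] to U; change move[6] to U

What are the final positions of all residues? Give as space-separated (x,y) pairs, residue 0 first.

Answer: (0,0) (0,1) (0,2) (1,2) (2,2) (2,3) (3,3) (3,4)

Derivation:
Initial moves: RRRRRRD
Fold: move[4]->U => RRRRURD (positions: [(0, 0), (1, 0), (2, 0), (3, 0), (4, 0), (4, 1), (5, 1), (5, 0)])
Fold: move[1]->U => RURRURD (positions: [(0, 0), (1, 0), (1, 1), (2, 1), (3, 1), (3, 2), (4, 2), (4, 1)])
Fold: move[0]->U => UURRURD (positions: [(0, 0), (0, 1), (0, 2), (1, 2), (2, 2), (2, 3), (3, 3), (3, 2)])
Fold: move[6]->U => UURRURU (positions: [(0, 0), (0, 1), (0, 2), (1, 2), (2, 2), (2, 3), (3, 3), (3, 4)])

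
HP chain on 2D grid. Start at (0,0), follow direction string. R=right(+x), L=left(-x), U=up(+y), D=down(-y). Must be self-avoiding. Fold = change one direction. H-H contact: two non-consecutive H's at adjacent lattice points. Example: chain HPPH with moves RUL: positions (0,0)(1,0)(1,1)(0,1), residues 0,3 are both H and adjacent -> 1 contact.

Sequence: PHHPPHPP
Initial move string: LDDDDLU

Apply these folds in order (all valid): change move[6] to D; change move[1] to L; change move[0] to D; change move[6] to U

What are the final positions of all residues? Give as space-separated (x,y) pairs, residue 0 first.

Initial moves: LDDDDLU
Fold: move[6]->D => LDDDDLD (positions: [(0, 0), (-1, 0), (-1, -1), (-1, -2), (-1, -3), (-1, -4), (-2, -4), (-2, -5)])
Fold: move[1]->L => LLDDDLD (positions: [(0, 0), (-1, 0), (-2, 0), (-2, -1), (-2, -2), (-2, -3), (-3, -3), (-3, -4)])
Fold: move[0]->D => DLDDDLD (positions: [(0, 0), (0, -1), (-1, -1), (-1, -2), (-1, -3), (-1, -4), (-2, -4), (-2, -5)])
Fold: move[6]->U => DLDDDLU (positions: [(0, 0), (0, -1), (-1, -1), (-1, -2), (-1, -3), (-1, -4), (-2, -4), (-2, -3)])

Answer: (0,0) (0,-1) (-1,-1) (-1,-2) (-1,-3) (-1,-4) (-2,-4) (-2,-3)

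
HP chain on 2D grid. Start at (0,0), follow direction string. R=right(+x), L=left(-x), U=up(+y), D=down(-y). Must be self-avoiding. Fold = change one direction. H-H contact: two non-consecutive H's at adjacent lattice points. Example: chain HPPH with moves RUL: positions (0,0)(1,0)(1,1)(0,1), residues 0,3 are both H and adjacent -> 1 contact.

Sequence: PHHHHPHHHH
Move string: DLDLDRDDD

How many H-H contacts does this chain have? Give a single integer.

Answer: 1

Derivation:
Positions: [(0, 0), (0, -1), (-1, -1), (-1, -2), (-2, -2), (-2, -3), (-1, -3), (-1, -4), (-1, -5), (-1, -6)]
H-H contact: residue 3 @(-1,-2) - residue 6 @(-1, -3)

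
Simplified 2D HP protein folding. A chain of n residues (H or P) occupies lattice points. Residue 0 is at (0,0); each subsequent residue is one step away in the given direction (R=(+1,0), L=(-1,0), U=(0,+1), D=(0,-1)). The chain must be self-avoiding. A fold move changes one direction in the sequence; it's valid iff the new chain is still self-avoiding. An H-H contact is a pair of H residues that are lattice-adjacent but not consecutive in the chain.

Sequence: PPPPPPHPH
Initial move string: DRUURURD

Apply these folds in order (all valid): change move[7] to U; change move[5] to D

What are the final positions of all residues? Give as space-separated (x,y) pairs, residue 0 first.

Answer: (0,0) (0,-1) (1,-1) (1,0) (1,1) (2,1) (2,0) (3,0) (3,1)

Derivation:
Initial moves: DRUURURD
Fold: move[7]->U => DRUURURU (positions: [(0, 0), (0, -1), (1, -1), (1, 0), (1, 1), (2, 1), (2, 2), (3, 2), (3, 3)])
Fold: move[5]->D => DRUURDRU (positions: [(0, 0), (0, -1), (1, -1), (1, 0), (1, 1), (2, 1), (2, 0), (3, 0), (3, 1)])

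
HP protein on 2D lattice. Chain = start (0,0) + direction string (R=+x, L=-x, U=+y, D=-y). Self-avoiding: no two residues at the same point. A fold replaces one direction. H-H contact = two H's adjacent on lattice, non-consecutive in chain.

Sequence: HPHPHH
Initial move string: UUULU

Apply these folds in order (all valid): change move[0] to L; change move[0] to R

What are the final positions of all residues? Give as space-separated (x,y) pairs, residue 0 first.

Initial moves: UUULU
Fold: move[0]->L => LUULU (positions: [(0, 0), (-1, 0), (-1, 1), (-1, 2), (-2, 2), (-2, 3)])
Fold: move[0]->R => RUULU (positions: [(0, 0), (1, 0), (1, 1), (1, 2), (0, 2), (0, 3)])

Answer: (0,0) (1,0) (1,1) (1,2) (0,2) (0,3)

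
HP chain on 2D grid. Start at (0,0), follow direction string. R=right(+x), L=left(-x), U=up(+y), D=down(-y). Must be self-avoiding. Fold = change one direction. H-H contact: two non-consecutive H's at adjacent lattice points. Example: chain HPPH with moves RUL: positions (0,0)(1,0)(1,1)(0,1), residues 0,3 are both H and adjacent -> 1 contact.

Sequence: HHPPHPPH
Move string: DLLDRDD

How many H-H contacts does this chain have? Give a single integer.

Answer: 0

Derivation:
Positions: [(0, 0), (0, -1), (-1, -1), (-2, -1), (-2, -2), (-1, -2), (-1, -3), (-1, -4)]
No H-H contacts found.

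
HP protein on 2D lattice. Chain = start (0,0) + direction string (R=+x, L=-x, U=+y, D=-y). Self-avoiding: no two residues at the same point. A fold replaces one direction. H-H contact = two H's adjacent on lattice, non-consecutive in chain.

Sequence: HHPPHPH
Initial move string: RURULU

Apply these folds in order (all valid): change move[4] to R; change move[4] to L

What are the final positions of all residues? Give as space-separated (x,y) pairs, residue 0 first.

Answer: (0,0) (1,0) (1,1) (2,1) (2,2) (1,2) (1,3)

Derivation:
Initial moves: RURULU
Fold: move[4]->R => RURURU (positions: [(0, 0), (1, 0), (1, 1), (2, 1), (2, 2), (3, 2), (3, 3)])
Fold: move[4]->L => RURULU (positions: [(0, 0), (1, 0), (1, 1), (2, 1), (2, 2), (1, 2), (1, 3)])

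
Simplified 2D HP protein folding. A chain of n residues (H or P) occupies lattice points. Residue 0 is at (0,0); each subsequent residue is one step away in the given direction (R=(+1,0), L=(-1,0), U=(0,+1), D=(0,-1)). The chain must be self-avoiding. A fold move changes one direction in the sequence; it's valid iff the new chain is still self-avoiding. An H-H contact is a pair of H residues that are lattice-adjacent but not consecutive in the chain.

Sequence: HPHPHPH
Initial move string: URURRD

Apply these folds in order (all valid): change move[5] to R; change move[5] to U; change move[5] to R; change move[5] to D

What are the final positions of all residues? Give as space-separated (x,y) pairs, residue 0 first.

Answer: (0,0) (0,1) (1,1) (1,2) (2,2) (3,2) (3,1)

Derivation:
Initial moves: URURRD
Fold: move[5]->R => URURRR (positions: [(0, 0), (0, 1), (1, 1), (1, 2), (2, 2), (3, 2), (4, 2)])
Fold: move[5]->U => URURRU (positions: [(0, 0), (0, 1), (1, 1), (1, 2), (2, 2), (3, 2), (3, 3)])
Fold: move[5]->R => URURRR (positions: [(0, 0), (0, 1), (1, 1), (1, 2), (2, 2), (3, 2), (4, 2)])
Fold: move[5]->D => URURRD (positions: [(0, 0), (0, 1), (1, 1), (1, 2), (2, 2), (3, 2), (3, 1)])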